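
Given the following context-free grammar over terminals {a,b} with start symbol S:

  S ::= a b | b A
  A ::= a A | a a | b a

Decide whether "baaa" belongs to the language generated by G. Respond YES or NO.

Convert to CNF:
  S -> T0 T1 | T1 A
  A -> T0 A | T0 T0 | T1 T0
  T0 -> a
  T1 -> b

CYK fill:
  cell(0,0) b: {T1}  orig:{}
  cell(1,1) a: {T0}  orig:{}
  cell(2,2) a: {T0}  orig:{}
  cell(3,3) a: {T0}  orig:{}
  cell(0,1) ba: {A}
  cell(1,2) aa: {A}
  cell(2,3) aa: {A}
  cell(0,2) baa: {S}
  cell(1,3) aaa: {A}
  cell(0,3) baaa: {S}

S ∈ T[0,3] ⇒ YES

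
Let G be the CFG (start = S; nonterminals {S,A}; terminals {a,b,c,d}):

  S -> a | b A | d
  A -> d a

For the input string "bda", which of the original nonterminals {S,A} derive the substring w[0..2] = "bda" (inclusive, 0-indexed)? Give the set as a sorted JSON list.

Convert to CNF:
  S -> T2 A | a | d
  A -> T0 T1
  T0 -> d
  T1 -> a
  T2 -> b

CYK table (by increasing span), restricted to cells inside w[0..2]:
  [0..0]={T2}  "b"  orig:{}
  [1..1]={S,T0}  "d"  orig:{S}
  [2..2]={S,T1}  "a"  orig:{S}
  [0..1]=∅  "bd"
  [1..2]={A}  "da"
  [0..2]={S}  "bda"

Original NTs in T[0,2] deriving "bda": ["S"]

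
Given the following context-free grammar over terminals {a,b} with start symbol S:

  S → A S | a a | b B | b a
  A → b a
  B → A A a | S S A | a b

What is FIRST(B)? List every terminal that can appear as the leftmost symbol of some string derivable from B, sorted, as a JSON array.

Compute FIRST by fixpoint:
round 1:
  A via A→b a: +{b}
  B via B→A A a: +{b}
  B via B→a b: +{a}
  S via S→A S: +{b}
  S via S→a a: +{a}
  FIRST(S)={a,b}  FIRST(A)={b}  FIRST(B)={a,b}
round 2: (no change)
  FIRST(S)={a,b}  FIRST(A)={b}  FIRST(B)={a,b}

FIRST(B) = ["a", "b"]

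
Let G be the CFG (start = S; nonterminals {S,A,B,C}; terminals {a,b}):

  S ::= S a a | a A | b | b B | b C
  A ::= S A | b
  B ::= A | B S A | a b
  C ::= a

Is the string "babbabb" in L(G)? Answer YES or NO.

Convert to CNF:
  S -> S X3 | T0 A | T1 B | T1 C | b
  A -> S A | b
  B -> B X2 | S A | T0 T1 | b
  C -> a
  T0 -> a
  T1 -> b
  X2 -> S A
  X3 -> T0 T0

CYK fill:
  cell(0,0) b: {A,B,S,T1}  orig:{A,B,S}
  cell(1,1) a: {C,T0}  orig:{C}
  cell(2,2) b: {A,B,S,T1}  orig:{A,B,S}
  cell(3,3) b: {A,B,S,T1}  orig:{A,B,S}
  cell(4,4) a: {C,T0}  orig:{C}
  cell(5,5) b: {A,B,S,T1}  orig:{A,B,S}
  cell(6,6) b: {A,B,S,T1}  orig:{A,B,S}
  cell(0,1) ba: {S}
  cell(1,2) ab: {B,S}
  cell(2,3) bb: {A,B,S,X2}  orig:{A,B,S}
  cell(3,4) ba: {S}
  cell(4,5) ab: {B,S}
  cell(5,6) bb: {A,B,S,X2}  orig:{A,B,S}
  cell(0,2) bab: {A,B,S,X2}  orig:{A,B,S}
  cell(1,3) abb: {A,B,S,X2}  orig:{A,B,S}
  cell(2,4) bba: ∅
  cell(3,5) bab: {A,B,S,X2}  orig:{A,B,S}
  cell(4,6) abb: {A,B,S,X2}  orig:{A,B,S}
  cell(0,3) babb: {A,B,S,X2}  orig:{A,B,S}
  cell(1,4) abba: ∅
  cell(2,5) bbab: {A,B,S,X2}  orig:{A,B,S}
  cell(3,6) babb: {A,B,S,X2}  orig:{A,B,S}
  cell(0,4) babba: ∅
  cell(1,5) abbab: {A,B,S,X2}  orig:{A,B,S}
  cell(2,6) bbabb: {A,B,S,X2}  orig:{A,B,S}
  cell(0,5) babbab: {A,B,S,X2}  orig:{A,B,S}
  cell(1,6) abbabb: {A,B,S,X2}  orig:{A,B,S}
  cell(0,6) babbabb: {A,B,S,X2}  orig:{A,B,S}

S ∈ T[0,6] ⇒ YES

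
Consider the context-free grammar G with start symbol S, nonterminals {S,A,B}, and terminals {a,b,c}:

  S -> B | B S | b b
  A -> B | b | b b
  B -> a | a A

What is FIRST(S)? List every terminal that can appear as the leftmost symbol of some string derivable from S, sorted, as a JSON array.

FIRST iteration:
pass 1:
  A via A→b: +{b}
  B via B→a: +{a}
  S via S→B: +{a}
  S via S→b b: +{b}
  FIRST[S]={a,b}  FIRST[A]={b}  FIRST[B]={a}
pass 2:
  A via A→B: +{a}
  FIRST[S]={a,b}  FIRST[A]={a,b}  FIRST[B]={a}
pass 3: — fixpoint
  FIRST[S]={a,b}  FIRST[A]={a,b}  FIRST[B]={a}

FIRST(S) = ["a", "b"]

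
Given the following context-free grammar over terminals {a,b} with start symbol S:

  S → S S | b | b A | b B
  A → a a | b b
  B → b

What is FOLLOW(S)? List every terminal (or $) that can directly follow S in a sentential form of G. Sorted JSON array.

Compute FIRST by fixpoint:
round 1:
  A via A→a a: +{a}
  A via A→b b: +{b}
  B via B→b: +{b}
  S via S→b: +{b}
  FIRST(S)={b}  FIRST(A)={a,b}  FIRST(B)={b}
round 2: — fixpoint
  FIRST(S)={b}  FIRST(A)={a,b}  FIRST(B)={b}

Compute FOLLOW by fixpoint:
FOLLOW(S) := {$}
round 1:
  S→S S: FOLLOW(S) ⊇ FIRST(S) = {b}; new: +{b}
  S→b A: FOLLOW(A) ⊇ FOLLOW(S) ⊇ {$,b}; new: +{$,b}
  S→b B: FOLLOW(B) ⊇ FOLLOW(S) ⊇ {$,b}; new: +{$,b}
  FOLLOW(S)={$,b}  FOLLOW(A)={$,b}  FOLLOW(B)={$,b}
round 2: — fixpoint
  FOLLOW(S)={$,b}  FOLLOW(A)={$,b}  FOLLOW(B)={$,b}

FOLLOW(S) = ["$", "b"]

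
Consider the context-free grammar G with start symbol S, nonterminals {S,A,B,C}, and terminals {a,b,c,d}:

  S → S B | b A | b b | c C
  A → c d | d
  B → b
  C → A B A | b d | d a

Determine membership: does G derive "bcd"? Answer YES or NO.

CNF form of G:
  S -> S B | T0 C | T2 A | T2 T2
  A -> T0 T1 | d
  B -> b
  C -> A X4 | T1 T3 | T2 T1
  T0 -> c
  T1 -> d
  T2 -> b
  T3 -> a
  X4 -> B A

CYK table (by increasing span):
  T[0,0] 'b' = {B,T2}  orig:{B}
  T[1,1] 'c' = {T0}  orig:{}
  T[2,2] 'd' = {A,T1}  orig:{A}
  T[0,1] 'bc' = ∅
  T[1,2] 'cd' = {A}
  T[0,2] 'bcd' = {S,X4}  orig:{S}

S ∈ T[0,2] ⇒ YES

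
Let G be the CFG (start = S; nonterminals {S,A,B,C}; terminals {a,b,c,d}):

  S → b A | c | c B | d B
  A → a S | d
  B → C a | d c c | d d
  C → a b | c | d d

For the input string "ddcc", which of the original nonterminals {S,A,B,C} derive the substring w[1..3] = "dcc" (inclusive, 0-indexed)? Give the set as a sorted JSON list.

Convert to CNF:
  S -> T1 B | T2 B | T3 A | c
  A -> T0 S | d
  B -> C T0 | T1 T1 | T1 X4
  C -> T0 T3 | T1 T1 | c
  T0 -> a
  T1 -> d
  T2 -> c
  T3 -> b
  X4 -> T2 T2

CYK fill, restricted to cells inside w[1..3]:
  [1..1]={A,T1}  "d"  orig:{A}
  [2..2]={C,S,T2}  "c"  orig:{C,S}
  [3..3]={C,S,T2}  "c"  orig:{C,S}
  [1..2]=∅  "dc"
  [2..3]={X4}  "cc"  orig:{}
  [1..3]={B}  "dcc"

Original NTs in T[1,3] deriving "dcc": ["B"]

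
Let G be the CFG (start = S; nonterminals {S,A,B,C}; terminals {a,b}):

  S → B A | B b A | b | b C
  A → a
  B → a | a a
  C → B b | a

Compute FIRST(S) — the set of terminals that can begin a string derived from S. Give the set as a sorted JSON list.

FIRST iteration:
pass 1:
  A via A→a: +{a}
  B via B→a: +{a}
  C via C→B b: +{a}
  S via S→B A: +{a}
  S via S→b: +{b}
  S: {a,b}  A: {a}  B: {a}  C: {a}
pass 2: — fixpoint
  S: {a,b}  A: {a}  B: {a}  C: {a}

FIRST(S) = ["a", "b"]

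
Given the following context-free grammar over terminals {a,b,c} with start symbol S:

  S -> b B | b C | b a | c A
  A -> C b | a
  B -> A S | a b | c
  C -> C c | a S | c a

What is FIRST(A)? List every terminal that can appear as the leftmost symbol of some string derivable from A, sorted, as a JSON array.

FIRST iteration:
[1]
  A via A→a: +{a}
  B via B→A S: +{a}
  B via B→c: +{c}
  C via C→a S: +{a}
  C via C→c a: +{c}
  S via S→b B: +{b}
  S via S→c A: +{c}
  FIRST(S)={b,c}  FIRST(A)={a}  FIRST(B)={a,c}  FIRST(C)={a,c}
[2]
  A via A→C b: +{c}
  FIRST(S)={b,c}  FIRST(A)={a,c}  FIRST(B)={a,c}  FIRST(C)={a,c}
[3] (no change)
  FIRST(S)={b,c}  FIRST(A)={a,c}  FIRST(B)={a,c}  FIRST(C)={a,c}

FIRST(A) = ["a", "c"]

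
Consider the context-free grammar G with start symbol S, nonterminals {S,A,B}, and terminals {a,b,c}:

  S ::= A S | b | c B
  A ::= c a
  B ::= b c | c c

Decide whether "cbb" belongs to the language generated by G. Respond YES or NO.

Convert to CNF:
  S -> A S | T0 B | b
  A -> T0 T1
  B -> T0 T0 | T2 T0
  T0 -> c
  T1 -> a
  T2 -> b

CYK fill:
  [0..0]={T0}  "c"  orig:{}
  [1..1]={S,T2}  "b"  orig:{S}
  [2..2]={S,T2}  "b"  orig:{S}
  [0..1]=∅  "cb"
  [1..2]=∅  "bb"
  [0..2]=∅  "cbb"

S ∉ T[0,2] ⇒ NO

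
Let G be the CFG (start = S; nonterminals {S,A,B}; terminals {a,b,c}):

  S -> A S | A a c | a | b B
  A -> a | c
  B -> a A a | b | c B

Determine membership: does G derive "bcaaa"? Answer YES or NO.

CNF form of G:
  S -> A S | A X4 | T2 B | a
  A -> a | c
  B -> T0 X3 | T1 B | b
  T0 -> a
  T1 -> c
  T2 -> b
  X3 -> A T0
  X4 -> T0 T1

Fill CYK table bottom-up:
  [0..0]={B,T2}  "b"  orig:{B}
  [1..1]={A,T1}  "c"  orig:{A}
  [2..2]={A,S,T0}  "a"  orig:{A,S}
  [3..3]={A,S,T0}  "a"  orig:{A,S}
  [4..4]={A,S,T0}  "a"  orig:{A,S}
  [0..1]=∅  "bc"
  [1..2]={S,X3}  "ca"  orig:{S}
  [2..3]={S,X3}  "aa"  orig:{S}
  [3..4]={S,X3}  "aa"  orig:{S}
  [0..2]=∅  "bca"
  [1..3]={S}  "caa"
  [2..4]={B,S}  "aaa"
  [0..3]=∅  "bcaa"
  [1..4]={B,S}  "caaa"
  [0..4]={S}  "bcaaa"

S ∈ T[0,4] ⇒ YES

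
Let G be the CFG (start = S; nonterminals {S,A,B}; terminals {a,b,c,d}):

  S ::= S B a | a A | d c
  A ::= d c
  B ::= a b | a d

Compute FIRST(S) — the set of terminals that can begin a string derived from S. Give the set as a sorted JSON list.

Compute FIRST by fixpoint:
iter 1:
  A via A→d c: +{d}
  B via B→a b: +{a}
  S via S→a A: +{a}
  S via S→d c: +{d}
  S: {a,d}  A: {d}  B: {a}
iter 2: (no change)
  S: {a,d}  A: {d}  B: {a}

FIRST(S) = ["a", "d"]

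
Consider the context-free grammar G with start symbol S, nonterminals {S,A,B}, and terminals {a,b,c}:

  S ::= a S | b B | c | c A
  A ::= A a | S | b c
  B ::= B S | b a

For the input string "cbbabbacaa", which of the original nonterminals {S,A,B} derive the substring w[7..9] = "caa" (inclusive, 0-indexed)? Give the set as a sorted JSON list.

CNF form of G:
  S -> T0 S | T1 B | T2 A | c
  A -> A T0 | T0 S | T1 B | T1 T2 | T2 A | c
  B -> B S | T1 T0
  T0 -> a
  T1 -> b
  T2 -> c

CYK fill (cells [i..j] with 7 ≤ i ≤ j ≤ 9 only):
  T[7,7] 'c' = {A,S,T2}  orig:{A,S}
  T[8,8] 'a' = {T0}  orig:{}
  T[9,9] 'a' = {T0}  orig:{}
  T[7,8] 'ca' = {A}
  T[8,9] 'aa' = ∅
  T[7,9] 'caa' = {A}

Original NTs in T[7,9] deriving "caa": ["A"]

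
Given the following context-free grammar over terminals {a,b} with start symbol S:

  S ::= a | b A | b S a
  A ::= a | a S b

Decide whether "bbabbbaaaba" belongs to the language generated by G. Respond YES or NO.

CNF form of G:
  S -> T1 A | T1 X3 | a
  A -> T0 X2 | a
  T0 -> a
  T1 -> b
  X2 -> S T1
  X3 -> S T0

CYK table (by increasing span):
  T[0,0] 'b' = {T1}  orig:{}
  T[1,1] 'b' = {T1}  orig:{}
  T[2,2] 'a' = {A,S,T0}  orig:{A,S}
  T[3,3] 'b' = {T1}  orig:{}
  T[4,4] 'b' = {T1}  orig:{}
  T[5,5] 'b' = {T1}  orig:{}
  T[6,6] 'a' = {A,S,T0}  orig:{A,S}
  T[7,7] 'a' = {A,S,T0}  orig:{A,S}
  T[8,8] 'a' = {A,S,T0}  orig:{A,S}
  T[9,9] 'b' = {T1}  orig:{}
  T[10,10] 'a' = {A,S,T0}  orig:{A,S}
  T[0,1] 'bb' = ∅
  T[1,2] 'ba' = {S}
  T[2,3] 'ab' = {X2}  orig:{}
  T[3,4] 'bb' = ∅
  T[4,5] 'bb' = ∅
  T[5,6] 'ba' = {S}
  T[6,7] 'aa' = {X3}  orig:{}
  T[7,8] 'aa' = {X3}  orig:{}
  T[8,9] 'ab' = {X2}  orig:{}
  T[9,10] 'ba' = {S}
  T[0,2] 'bba' = ∅
  T[1,3] 'bab' = {X2}  orig:{}
  T[2,4] 'abb' = ∅
  T[3,5] 'bbb' = ∅
  T[4,6] 'bba' = ∅
  T[5,7] 'baa' = {S,X3}  orig:{S}
  T[6,8] 'aaa' = ∅
  T[7,9] 'aab' = {A}
  T[8,10] 'aba' = ∅
  T[0,3] 'bbab' = ∅
  T[1,4] 'babb' = ∅
  T[2,5] 'abbb' = ∅
  T[3,6] 'bbba' = ∅
  T[4,7] 'bbaa' = {S}
  T[5,8] 'baaa' = {X3}  orig:{}
  T[6,9] 'aaab' = ∅
  T[7,10] 'aaba' = ∅
  T[0,4] 'bbabb' = ∅
  T[1,5] 'babbb' = ∅
  T[2,6] 'abbba' = ∅
  T[3,7] 'bbbaa' = ∅
  T[4,8] 'bbaaa' = {S,X3}  orig:{S}
  T[5,9] 'baaab' = ∅
  T[6,10] 'aaaba' = ∅
  T[0,5] 'bbabbb' = ∅
  T[1,6] 'babbba' = ∅
  T[2,7] 'abbbaa' = ∅
  T[3,8] 'bbbaaa' = {S}
  T[4,9] 'bbaaab' = {X2}  orig:{}
  T[5,10] 'baaaba' = ∅
  T[0,6] 'bbabbba' = ∅
  T[1,7] 'babbbaa' = ∅
  T[2,8] 'abbbaaa' = ∅
  T[3,9] 'bbbaaab' = {X2}  orig:{}
  T[4,10] 'bbaaaba' = ∅
  T[0,7] 'bbabbbaa' = ∅
  T[1,8] 'babbbaaa' = ∅
  T[2,9] 'abbbaaab' = {A}
  T[3,10] 'bbbaaaba' = ∅
  T[0,8] 'bbabbbaaa' = ∅
  T[1,9] 'babbbaaab' = {S}
  T[2,10] 'abbbaaaba' = ∅
  T[0,9] 'bbabbbaaab' = ∅
  T[1,10] 'babbbaaaba' = {X3}  orig:{}
  T[0,10] 'bbabbbaaaba' = {S}

S ∈ T[0,10] ⇒ YES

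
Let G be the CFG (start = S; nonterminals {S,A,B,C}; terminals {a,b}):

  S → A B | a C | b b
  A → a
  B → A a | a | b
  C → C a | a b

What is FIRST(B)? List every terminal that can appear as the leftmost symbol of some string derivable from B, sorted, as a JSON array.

FIRST sets, iterate to fixpoint:
pass 1:
  A via A→a: +{a}
  B via B→A a: +{a}
  B via B→b: +{b}
  C via C→a b: +{a}
  S via S→A B: +{a}
  S via S→b b: +{b}
  FIRST[S]={a,b}  FIRST[A]={a}  FIRST[B]={a,b}  FIRST[C]={a}
pass 2: done
  FIRST[S]={a,b}  FIRST[A]={a}  FIRST[B]={a,b}  FIRST[C]={a}

FIRST(B) = ["a", "b"]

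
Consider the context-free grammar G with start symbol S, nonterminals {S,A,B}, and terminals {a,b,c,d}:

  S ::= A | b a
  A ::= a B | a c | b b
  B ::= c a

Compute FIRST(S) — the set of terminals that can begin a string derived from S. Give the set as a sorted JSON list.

FIRST iteration:
pass 1:
  A via A→a B: +{a}
  A via A→b b: +{b}
  B via B→c a: +{c}
  S via S→A: +{a,b}
  S: {a,b}  A: {a,b}  B: {c}
pass 2: (no change)
  S: {a,b}  A: {a,b}  B: {c}

FIRST(S) = ["a", "b"]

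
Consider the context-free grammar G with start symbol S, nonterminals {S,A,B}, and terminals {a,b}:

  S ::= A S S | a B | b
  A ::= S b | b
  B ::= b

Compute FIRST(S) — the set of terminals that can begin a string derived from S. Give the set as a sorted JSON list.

FIRST iteration:
pass 1:
  A via A→b: +{b}
  B via B→b: +{b}
  S via S→A S S: +{b}
  S via S→a B: +{a}
  FIRST[S]={a,b}  FIRST[A]={b}  FIRST[B]={b}
pass 2:
  A via A→S b: +{a}
  FIRST[S]={a,b}  FIRST[A]={a,b}  FIRST[B]={b}
pass 3: (stable)
  FIRST[S]={a,b}  FIRST[A]={a,b}  FIRST[B]={b}

FIRST(S) = ["a", "b"]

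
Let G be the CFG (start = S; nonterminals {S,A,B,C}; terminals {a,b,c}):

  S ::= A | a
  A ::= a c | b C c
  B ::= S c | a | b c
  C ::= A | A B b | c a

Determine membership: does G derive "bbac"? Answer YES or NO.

Convert to CNF:
  S -> T0 T1 | T2 X6 | a
  A -> T0 T1 | T2 X3
  B -> S T1 | T2 T1 | a
  C -> A X4 | T0 T1 | T1 T0 | T2 X5
  T0 -> a
  T1 -> c
  T2 -> b
  X3 -> C T1
  X4 -> B T2
  X5 -> C T1
  X6 -> C T1

CYK fill:
  T[0,0] 'b' = {T2}  orig:{}
  T[1,1] 'b' = {T2}  orig:{}
  T[2,2] 'a' = {B,S,T0}  orig:{B,S}
  T[3,3] 'c' = {T1}  orig:{}
  T[0,1] 'bb' = ∅
  T[1,2] 'ba' = ∅
  T[2,3] 'ac' = {A,B,C,S}
  T[0,2] 'bba' = ∅
  T[1,3] 'bac' = ∅
  T[0,3] 'bbac' = ∅

S ∉ T[0,3] ⇒ NO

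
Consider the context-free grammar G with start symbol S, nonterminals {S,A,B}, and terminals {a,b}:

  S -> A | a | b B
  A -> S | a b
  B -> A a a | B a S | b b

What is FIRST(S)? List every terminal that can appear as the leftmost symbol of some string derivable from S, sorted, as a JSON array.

Compute FIRST by fixpoint:
pass 1:
  A via A→a b: +{a}
  B via B→A a a: +{a}
  B via B→b b: +{b}
  S via S→A: +{a}
  S via S→b B: +{b}
  FIRST[S]={a,b}  FIRST[A]={a}  FIRST[B]={a,b}
pass 2:
  A via A→S: +{b}
  FIRST[S]={a,b}  FIRST[A]={a,b}  FIRST[B]={a,b}
pass 3: (stable)
  FIRST[S]={a,b}  FIRST[A]={a,b}  FIRST[B]={a,b}

FIRST(S) = ["a", "b"]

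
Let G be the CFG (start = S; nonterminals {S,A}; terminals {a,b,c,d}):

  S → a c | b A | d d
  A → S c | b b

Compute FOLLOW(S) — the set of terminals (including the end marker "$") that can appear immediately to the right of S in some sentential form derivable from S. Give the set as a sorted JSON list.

FIRST sets, iterate to fixpoint:
round 1:
  A via A→b b: +{b}
  S via S→a c: +{a}
  S via S→b A: +{b}
  S via S→d d: +{d}
  FIRST(S)={a,b,d}  FIRST(A)={b}
round 2:
  A via A→S c: +{a,d}
  FIRST(S)={a,b,d}  FIRST(A)={a,b,d}
round 3: — fixpoint
  FIRST(S)={a,b,d}  FIRST(A)={a,b,d}

FOLLOW iteration:
seed FOLLOW(S) with $
round 1:
  A→S c: FOLLOW(S) ⊇ FIRST(c) = {c}; new: +{c}
  S→b A: FOLLOW(A) ⊇ FOLLOW(S) ⊇ {$,c}; new: +{$,c}
  S: {$,c}  A: {$,c}
round 2: done
  S: {$,c}  A: {$,c}

FOLLOW(S) = ["$", "c"]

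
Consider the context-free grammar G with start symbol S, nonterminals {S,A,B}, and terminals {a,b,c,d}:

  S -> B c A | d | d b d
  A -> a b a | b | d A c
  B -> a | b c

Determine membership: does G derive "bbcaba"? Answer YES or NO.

Convert to CNF:
  S -> B X6 | T2 X7 | d
  A -> T0 X4 | T2 X5 | b
  B -> T1 T3 | a
  T0 -> a
  T1 -> b
  T2 -> d
  T3 -> c
  X4 -> T1 T0
  X5 -> A T3
  X6 -> T3 A
  X7 -> T1 T2

CYK table (by increasing span):
  cell(0,0) b: {A,T1}  orig:{A}
  cell(1,1) b: {A,T1}  orig:{A}
  cell(2,2) c: {T3}  orig:{}
  cell(3,3) a: {B,T0}  orig:{B}
  cell(4,4) b: {A,T1}  orig:{A}
  cell(5,5) a: {B,T0}  orig:{B}
  cell(0,1) bb: ∅
  cell(1,2) bc: {B,X5}  orig:{B}
  cell(2,3) ca: ∅
  cell(3,4) ab: ∅
  cell(4,5) ba: {X4}  orig:{}
  cell(0,2) bbc: ∅
  cell(1,3) bca: ∅
  cell(2,4) cab: ∅
  cell(3,5) aba: {A}
  cell(0,3) bbca: ∅
  cell(1,4) bcab: ∅
  cell(2,5) caba: {X6}  orig:{}
  cell(0,4) bbcab: ∅
  cell(1,5) bcaba: ∅
  cell(0,5) bbcaba: ∅

S ∉ T[0,5] ⇒ NO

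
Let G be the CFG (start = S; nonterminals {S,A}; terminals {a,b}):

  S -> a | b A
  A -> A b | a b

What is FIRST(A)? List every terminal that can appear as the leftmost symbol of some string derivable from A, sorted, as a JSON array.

FIRST sets, iterate to fixpoint:
pass 1:
  A via A→a b: +{a}
  S via S→a: +{a}
  S via S→b A: +{b}
  S: {a,b}  A: {a}
pass 2: done
  S: {a,b}  A: {a}

FIRST(A) = ["a"]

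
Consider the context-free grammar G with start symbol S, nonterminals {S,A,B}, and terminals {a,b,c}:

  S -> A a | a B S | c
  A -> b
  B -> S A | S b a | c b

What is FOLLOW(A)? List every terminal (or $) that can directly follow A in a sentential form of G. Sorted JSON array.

Compute FIRST by fixpoint:
iter 1:
  A via A→b: +{b}
  B via B→c b: +{c}
  S via S→A a: +{b}
  S via S→a B S: +{a}
  S via S→c: +{c}
  FIRST[S]={a,b,c}  FIRST[A]={b}  FIRST[B]={c}
iter 2:
  B via B→S A: +{a,b}
  FIRST[S]={a,b,c}  FIRST[A]={b}  FIRST[B]={a,b,c}
iter 3: done
  FIRST[S]={a,b,c}  FIRST[A]={b}  FIRST[B]={a,b,c}

FOLLOW sets:
FOLLOW(S) := {$}
pass 1:
  B→S A: FOLLOW(S) ⊇ FIRST(A) = {b}; new: +{b}
  S→A a: FOLLOW(A) ⊇ FIRST(a) = {a}; new: +{a}
  S→a B S: FOLLOW(B) ⊇ FIRST(S) = {a,b,c}; new: +{a,b,c}
  S: {$,b}  A: {a}  B: {a,b,c}
pass 2:
  B→S A: FOLLOW(A) ⊇ FOLLOW(B) ⊇ {a,b,c}; new: +{b,c}
  S: {$,b}  A: {a,b,c}  B: {a,b,c}
pass 3: (no change)
  S: {$,b}  A: {a,b,c}  B: {a,b,c}

FOLLOW(A) = ["a", "b", "c"]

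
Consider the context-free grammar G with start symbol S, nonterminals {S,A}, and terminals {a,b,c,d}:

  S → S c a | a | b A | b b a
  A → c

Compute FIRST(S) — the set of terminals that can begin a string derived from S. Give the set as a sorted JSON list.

FIRST iteration:
[1]
  A via A→c: +{c}
  S via S→a: +{a}
  S via S→b A: +{b}
  FIRST[S]={a,b}  FIRST[A]={c}
[2] (no change)
  FIRST[S]={a,b}  FIRST[A]={c}

FIRST(S) = ["a", "b"]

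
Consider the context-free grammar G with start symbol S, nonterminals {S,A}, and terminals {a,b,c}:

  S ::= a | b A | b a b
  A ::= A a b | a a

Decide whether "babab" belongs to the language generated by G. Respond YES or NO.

Convert to CNF:
  S -> T1 A | T1 X3 | a
  A -> A X2 | T0 T0
  T0 -> a
  T1 -> b
  X2 -> T0 T1
  X3 -> T0 T1

Fill CYK table bottom-up:
  cell(0,0) b: {T1}  orig:{}
  cell(1,1) a: {S,T0}  orig:{S}
  cell(2,2) b: {T1}  orig:{}
  cell(3,3) a: {S,T0}  orig:{S}
  cell(4,4) b: {T1}  orig:{}
  cell(0,1) ba: ∅
  cell(1,2) ab: {X2,X3}  orig:{}
  cell(2,3) ba: ∅
  cell(3,4) ab: {X2,X3}  orig:{}
  cell(0,2) bab: {S}
  cell(1,3) aba: ∅
  cell(2,4) bab: {S}
  cell(0,3) baba: ∅
  cell(1,4) abab: ∅
  cell(0,4) babab: ∅

S ∉ T[0,4] ⇒ NO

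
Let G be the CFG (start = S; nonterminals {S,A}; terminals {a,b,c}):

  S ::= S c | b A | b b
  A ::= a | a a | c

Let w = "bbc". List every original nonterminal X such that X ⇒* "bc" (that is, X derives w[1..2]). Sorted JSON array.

Convert to CNF:
  S -> S T1 | T2 A | T2 T2
  A -> T0 T0 | a | c
  T0 -> a
  T1 -> c
  T2 -> b

CYK fill — only the sub-triangle for w[1..2]:
  cell(1,1) b: {T2}  orig:{}
  cell(2,2) c: {A,T1}  orig:{A}
  cell(1,2) bc: {S}

Original NTs in T[1,2] deriving "bc": ["S"]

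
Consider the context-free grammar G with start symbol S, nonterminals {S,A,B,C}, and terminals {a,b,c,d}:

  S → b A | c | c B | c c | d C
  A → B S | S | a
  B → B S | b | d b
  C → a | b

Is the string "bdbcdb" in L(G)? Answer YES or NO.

CNF form of G:
  S -> T0 A | T1 B | T1 T1 | T2 C | c
  A -> B S | T0 A | T1 B | T1 T1 | T2 C | a | c
  B -> B S | T2 T0 | b
  C -> a | b
  T0 -> b
  T1 -> c
  T2 -> d

CYK fill:
  T[0,0] 'b' = {B,C,T0}  orig:{B,C}
  T[1,1] 'd' = {T2}  orig:{}
  T[2,2] 'b' = {B,C,T0}  orig:{B,C}
  T[3,3] 'c' = {A,S,T1}  orig:{A,S}
  T[4,4] 'd' = {T2}  orig:{}
  T[5,5] 'b' = {B,C,T0}  orig:{B,C}
  T[0,1] 'bd' = ∅
  T[1,2] 'db' = {A,B,S}
  T[2,3] 'bc' = {A,B,S}
  T[3,4] 'cd' = ∅
  T[4,5] 'db' = {A,B,S}
  T[0,2] 'bdb' = {A,B,S}
  T[1,3] 'dbc' = {A,B}
  T[2,4] 'bcd' = ∅
  T[3,5] 'cdb' = {A,S}
  T[0,3] 'bdbc' = {A,B,S}
  T[1,4] 'dbcd' = ∅
  T[2,5] 'bcdb' = {A,B,S}
  T[0,4] 'bdbcd' = ∅
  T[1,5] 'dbcdb' = {A,B}
  T[0,5] 'bdbcdb' = {A,B,S}

S ∈ T[0,5] ⇒ YES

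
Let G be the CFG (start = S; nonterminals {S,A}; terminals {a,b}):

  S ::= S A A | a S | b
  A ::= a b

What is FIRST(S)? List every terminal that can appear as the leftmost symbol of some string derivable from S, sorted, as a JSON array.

FIRST iteration:
[1]
  A via A→a b: +{a}
  S via S→a S: +{a}
  S via S→b: +{b}
  FIRST(S)={a,b}  FIRST(A)={a}
[2] (stable)
  FIRST(S)={a,b}  FIRST(A)={a}

FIRST(S) = ["a", "b"]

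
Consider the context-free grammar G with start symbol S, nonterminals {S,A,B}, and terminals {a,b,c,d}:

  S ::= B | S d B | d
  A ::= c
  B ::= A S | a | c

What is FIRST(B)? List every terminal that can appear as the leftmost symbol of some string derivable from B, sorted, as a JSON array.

Compute FIRST by fixpoint:
pass 1:
  A via A→c: +{c}
  B via B→A S: +{c}
  B via B→a: +{a}
  S via S→B: +{a,c}
  S via S→d: +{d}
  FIRST[S]={a,c,d}  FIRST[A]={c}  FIRST[B]={a,c}
pass 2: (stable)
  FIRST[S]={a,c,d}  FIRST[A]={c}  FIRST[B]={a,c}

FIRST(B) = ["a", "c"]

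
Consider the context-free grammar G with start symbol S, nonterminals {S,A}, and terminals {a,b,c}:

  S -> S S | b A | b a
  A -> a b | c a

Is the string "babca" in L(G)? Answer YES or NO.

CNF form of G:
  S -> S S | T1 A | T1 T0
  A -> T0 T1 | T2 T0
  T0 -> a
  T1 -> b
  T2 -> c

CYK table (by increasing span):
  T[0,0] 'b' = {T1}  orig:{}
  T[1,1] 'a' = {T0}  orig:{}
  T[2,2] 'b' = {T1}  orig:{}
  T[3,3] 'c' = {T2}  orig:{}
  T[4,4] 'a' = {T0}  orig:{}
  T[0,1] 'ba' = {S}
  T[1,2] 'ab' = {A}
  T[2,3] 'bc' = ∅
  T[3,4] 'ca' = {A}
  T[0,2] 'bab' = {S}
  T[1,3] 'abc' = ∅
  T[2,4] 'bca' = {S}
  T[0,3] 'babc' = ∅
  T[1,4] 'abca' = ∅
  T[0,4] 'babca' = {S}

S ∈ T[0,4] ⇒ YES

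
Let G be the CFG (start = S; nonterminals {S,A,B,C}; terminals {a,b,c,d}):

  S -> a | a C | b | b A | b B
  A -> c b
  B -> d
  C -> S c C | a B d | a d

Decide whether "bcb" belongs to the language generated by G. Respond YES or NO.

CNF form of G:
  S -> T1 A | T1 B | T2 C | a | b
  A -> T0 T1
  B -> d
  C -> S X4 | T2 T3 | T2 X5
  T0 -> c
  T1 -> b
  T2 -> a
  T3 -> d
  X4 -> T0 C
  X5 -> B T3

CYK fill:
  cell(0,0) b: {S,T1}  orig:{S}
  cell(1,1) c: {T0}  orig:{}
  cell(2,2) b: {S,T1}  orig:{S}
  cell(0,1) bc: ∅
  cell(1,2) cb: {A}
  cell(0,2) bcb: {S}

S ∈ T[0,2] ⇒ YES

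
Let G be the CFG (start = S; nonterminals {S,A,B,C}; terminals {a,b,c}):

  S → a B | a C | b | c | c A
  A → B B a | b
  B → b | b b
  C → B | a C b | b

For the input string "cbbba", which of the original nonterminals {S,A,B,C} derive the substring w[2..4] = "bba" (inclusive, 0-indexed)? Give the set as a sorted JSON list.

CNF form of G:
  S -> T0 B | T0 C | T2 A | b | c
  A -> B X3 | b
  B -> T1 T1 | b
  C -> T0 X4 | T1 T1 | b
  T0 -> a
  T1 -> b
  T2 -> c
  X3 -> B T0
  X4 -> C T1

CYK table (by increasing span) (cells [i..j] with 2 ≤ i ≤ j ≤ 4 only):
  cell(2,2) b: {A,B,C,S,T1}  orig:{A,B,C,S}
  cell(3,3) b: {A,B,C,S,T1}  orig:{A,B,C,S}
  cell(4,4) a: {T0}  orig:{}
  cell(2,3) bb: {B,C,X4}  orig:{B,C}
  cell(3,4) ba: {X3}  orig:{}
  cell(2,4) bba: {A,X3}  orig:{A}

Original NTs in T[2,4] deriving "bba": ["A"]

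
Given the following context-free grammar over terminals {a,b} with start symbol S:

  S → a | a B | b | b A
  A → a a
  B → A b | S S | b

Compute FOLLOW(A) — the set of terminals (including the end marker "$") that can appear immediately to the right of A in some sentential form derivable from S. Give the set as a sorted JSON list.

Compute FIRST by fixpoint:
round 1:
  A via A→a a: +{a}
  B via B→A b: +{a}
  B via B→b: +{b}
  S via S→a: +{a}
  S via S→b: +{b}
  S: {a,b}  A: {a}  B: {a,b}
round 2: (no change)
  S: {a,b}  A: {a}  B: {a,b}

FOLLOW sets:
FOLLOW(S) := {$}
round 1:
  B→A b: FOLLOW(A) ⊇ FIRST(b) = {b}; new: +{b}
  B→S S: FOLLOW(S) ⊇ FIRST(S) = {a,b}; new: +{a,b}
  S→a B: FOLLOW(B) ⊇ FOLLOW(S) ⊇ {$,a,b}; new: +{$,a,b}
  S→b A: FOLLOW(A) ⊇ FOLLOW(S) ⊇ {$,a,b}; new: +{$,a}
  FOLLOW[S]={$,a,b}  FOLLOW[A]={$,a,b}  FOLLOW[B]={$,a,b}
round 2: — fixpoint
  FOLLOW[S]={$,a,b}  FOLLOW[A]={$,a,b}  FOLLOW[B]={$,a,b}

FOLLOW(A) = ["$", "a", "b"]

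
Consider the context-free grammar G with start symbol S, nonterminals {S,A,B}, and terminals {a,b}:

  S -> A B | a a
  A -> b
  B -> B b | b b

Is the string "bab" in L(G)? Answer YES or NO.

Convert to CNF:
  S -> A B | T1 T1
  A -> b
  B -> B T0 | T0 T0
  T0 -> b
  T1 -> a

Fill CYK table bottom-up:
  [0..0]={A,T0}  "b"  orig:{A}
  [1..1]={T1}  "a"  orig:{}
  [2..2]={A,T0}  "b"  orig:{A}
  [0..1]=∅  "ba"
  [1..2]=∅  "ab"
  [0..2]=∅  "bab"

S ∉ T[0,2] ⇒ NO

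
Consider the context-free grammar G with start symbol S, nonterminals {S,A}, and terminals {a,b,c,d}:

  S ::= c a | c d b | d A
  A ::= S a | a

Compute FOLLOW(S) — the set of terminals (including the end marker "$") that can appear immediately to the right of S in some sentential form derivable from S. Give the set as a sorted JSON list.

FIRST iteration:
iter 1:
  A via A→a: +{a}
  S via S→c a: +{c}
  S via S→d A: +{d}
  S: {c,d}  A: {a}
iter 2:
  A via A→S a: +{c,d}
  S: {c,d}  A: {a,c,d}
iter 3: done
  S: {c,d}  A: {a,c,d}

Compute FOLLOW by fixpoint:
FOLLOW(S) := {$}
round 1:
  A→S a: FOLLOW(S) ⊇ FIRST(a) = {a}; new: +{a}
  S→d A: FOLLOW(A) ⊇ FOLLOW(S) ⊇ {$,a}; new: +{$,a}
  FOLLOW(S)={$,a}  FOLLOW(A)={$,a}
round 2: — fixpoint
  FOLLOW(S)={$,a}  FOLLOW(A)={$,a}

FOLLOW(S) = ["$", "a"]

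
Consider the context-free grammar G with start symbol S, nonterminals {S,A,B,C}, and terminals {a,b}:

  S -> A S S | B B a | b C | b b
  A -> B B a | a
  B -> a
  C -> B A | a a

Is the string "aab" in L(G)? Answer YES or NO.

CNF form of G:
  S -> A X3 | B X4 | T1 C | T1 T1
  A -> B X2 | a
  B -> a
  C -> B A | T0 T0
  T0 -> a
  T1 -> b
  X2 -> B T0
  X3 -> S S
  X4 -> B T0

Fill CYK table bottom-up:
  [0..0]={A,B,T0}  "a"  orig:{A,B}
  [1..1]={A,B,T0}  "a"  orig:{A,B}
  [2..2]={T1}  "b"  orig:{}
  [0..1]={C,X2,X4}  "aa"  orig:{C}
  [1..2]=∅  "ab"
  [0..2]=∅  "aab"

S ∉ T[0,2] ⇒ NO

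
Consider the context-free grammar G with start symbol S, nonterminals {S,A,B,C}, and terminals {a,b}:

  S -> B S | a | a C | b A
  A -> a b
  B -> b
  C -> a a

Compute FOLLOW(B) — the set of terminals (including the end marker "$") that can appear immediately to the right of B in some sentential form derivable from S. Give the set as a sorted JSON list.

FIRST iteration:
round 1:
  A via A→a b: +{a}
  B via B→b: +{b}
  C via C→a a: +{a}
  S via S→B S: +{b}
  S via S→a: +{a}
  FIRST[S]={a,b}  FIRST[A]={a}  FIRST[B]={b}  FIRST[C]={a}
round 2: done
  FIRST[S]={a,b}  FIRST[A]={a}  FIRST[B]={b}  FIRST[C]={a}

FOLLOW sets:
FOLLOW(S) := {$}
round 1:
  S→B S: FOLLOW(B) ⊇ FIRST(S) = {a,b}; new: +{a,b}
  S→a C: FOLLOW(C) ⊇ FOLLOW(S) ⊇ {$}; new: +{$}
  S→b A: FOLLOW(A) ⊇ FOLLOW(S) ⊇ {$}; new: +{$}
  S: {$}  A: {$}  B: {a,b}  C: {$}
round 2: (stable)
  S: {$}  A: {$}  B: {a,b}  C: {$}

FOLLOW(B) = ["a", "b"]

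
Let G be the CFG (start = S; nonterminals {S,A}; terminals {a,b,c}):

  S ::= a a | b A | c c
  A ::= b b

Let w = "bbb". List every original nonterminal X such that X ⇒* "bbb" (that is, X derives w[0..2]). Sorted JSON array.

CNF form of G:
  S -> T0 A | T1 T1 | T2 T2
  A -> T0 T0
  T0 -> b
  T1 -> a
  T2 -> c

CYK table (by increasing span) — only the sub-triangle for w[0..2]:
  [0..0]={T0}  "b"  orig:{}
  [1..1]={T0}  "b"  orig:{}
  [2..2]={T0}  "b"  orig:{}
  [0..1]={A}  "bb"
  [1..2]={A}  "bb"
  [0..2]={S}  "bbb"

Original NTs in T[0,2] deriving "bbb": ["S"]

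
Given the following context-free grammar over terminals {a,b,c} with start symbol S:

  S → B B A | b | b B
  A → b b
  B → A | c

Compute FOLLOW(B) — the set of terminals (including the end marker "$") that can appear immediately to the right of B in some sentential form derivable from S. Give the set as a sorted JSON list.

FIRST iteration:
iter 1:
  A via A→b b: +{b}
  B via B→A: +{b}
  B via B→c: +{c}
  S via S→B B A: +{b,c}
  FIRST(S)={b,c}  FIRST(A)={b}  FIRST(B)={b,c}
iter 2: done
  FIRST(S)={b,c}  FIRST(A)={b}  FIRST(B)={b,c}

FOLLOW sets:
initialize: $ ∈ FOLLOW(S)
round 1:
  S→B B A: FOLLOW(B) ⊇ FIRST(B) = {b,c}; new: +{b,c}
  S→B B A: FOLLOW(A) ⊇ FOLLOW(S) ⊇ {$}; new: +{$}
  S→b B: FOLLOW(B) ⊇ FOLLOW(S) ⊇ {$}; new: +{$}
  FOLLOW(S)={$}  FOLLOW(A)={$}  FOLLOW(B)={$,b,c}
round 2:
  B→A: FOLLOW(A) ⊇ FOLLOW(B) ⊇ {$,b,c}; new: +{b,c}
  FOLLOW(S)={$}  FOLLOW(A)={$,b,c}  FOLLOW(B)={$,b,c}
round 3: (no change)
  FOLLOW(S)={$}  FOLLOW(A)={$,b,c}  FOLLOW(B)={$,b,c}

FOLLOW(B) = ["$", "b", "c"]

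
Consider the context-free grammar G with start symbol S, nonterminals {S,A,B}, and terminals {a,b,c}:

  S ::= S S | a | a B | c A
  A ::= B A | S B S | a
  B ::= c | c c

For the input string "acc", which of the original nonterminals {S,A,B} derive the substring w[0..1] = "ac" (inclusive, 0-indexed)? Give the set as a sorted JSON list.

CNF form of G:
  S -> S S | T0 A | T1 B | a
  A -> B A | S X2 | a
  B -> T0 T0 | c
  T0 -> c
  T1 -> a
  X2 -> B S

Fill CYK table bottom-up, restricted to cells inside w[0..1]:
  T[0,0] 'a' = {A,S,T1}  orig:{A,S}
  T[1,1] 'c' = {B,T0}  orig:{B}
  T[0,1] 'ac' = {S}

Original NTs in T[0,1] deriving "ac": ["S"]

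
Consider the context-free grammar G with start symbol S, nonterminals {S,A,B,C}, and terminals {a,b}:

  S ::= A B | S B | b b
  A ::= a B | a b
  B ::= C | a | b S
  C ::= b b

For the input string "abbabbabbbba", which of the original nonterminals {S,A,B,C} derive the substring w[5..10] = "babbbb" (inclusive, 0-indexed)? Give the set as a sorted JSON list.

Convert to CNF:
  S -> A B | S B | T1 T1
  A -> T0 B | T0 T1
  B -> T1 S | T1 T1 | a
  C -> T1 T1
  T0 -> a
  T1 -> b

CYK table (by increasing span), restricted to cells inside w[5..10]:
  [5..5]={T1}  "b"  orig:{}
  [6..6]={B,T0}  "a"  orig:{B}
  [7..7]={T1}  "b"  orig:{}
  [8..8]={T1}  "b"  orig:{}
  [9..9]={T1}  "b"  orig:{}
  [10..10]={T1}  "b"  orig:{}
  [5..6]=∅  "ba"
  [6..7]={A}  "ab"
  [7..8]={B,C,S}  "bb"
  [8..9]={B,C,S}  "bb"
  [9..10]={B,C,S}  "bb"
  [5..7]=∅  "bab"
  [6..8]={A}  "abb"
  [7..9]={B}  "bbb"
  [8..10]={B}  "bbb"
  [5..8]=∅  "babb"
  [6..9]={A,S}  "abbb"
  [7..10]={S}  "bbbb"
  [5..9]={B}  "babbb"
  [6..10]={S}  "abbbb"
  [5..10]={B}  "babbbb"

Original NTs in T[5,10] deriving "babbbb": ["B"]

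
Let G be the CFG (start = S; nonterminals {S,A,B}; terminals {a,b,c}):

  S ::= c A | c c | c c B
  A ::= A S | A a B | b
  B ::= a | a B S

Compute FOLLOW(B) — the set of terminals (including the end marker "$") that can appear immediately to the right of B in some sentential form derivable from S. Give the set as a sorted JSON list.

FIRST iteration:
round 1:
  A via A→b: +{b}
  B via B→a: +{a}
  S via S→c A: +{c}
  FIRST[S]={c}  FIRST[A]={b}  FIRST[B]={a}
round 2: done
  FIRST[S]={c}  FIRST[A]={b}  FIRST[B]={a}

FOLLOW sets:
FOLLOW(S) := {$}
[1]
  A→A S: FOLLOW(A) ⊇ FIRST(S) = {c}; new: +{c}
  A→A S: FOLLOW(S) ⊇ FOLLOW(A) ⊇ {c}; new: +{c}
  A→A a B: FOLLOW(A) ⊇ FIRST(a) = {a}; new: +{a}
  A→A a B: FOLLOW(B) ⊇ FOLLOW(A) ⊇ {a,c}; new: +{a,c}
  B→a B S: FOLLOW(S) ⊇ FOLLOW(B) ⊇ {a,c}; new: +{a}
  S→c A: FOLLOW(A) ⊇ FOLLOW(S) ⊇ {$,a,c}; new: +{$}
  S→c c B: FOLLOW(B) ⊇ FOLLOW(S) ⊇ {$,a,c}; new: +{$}
  FOLLOW[S]={$,a,c}  FOLLOW[A]={$,a,c}  FOLLOW[B]={$,a,c}
[2] (stable)
  FOLLOW[S]={$,a,c}  FOLLOW[A]={$,a,c}  FOLLOW[B]={$,a,c}

FOLLOW(B) = ["$", "a", "c"]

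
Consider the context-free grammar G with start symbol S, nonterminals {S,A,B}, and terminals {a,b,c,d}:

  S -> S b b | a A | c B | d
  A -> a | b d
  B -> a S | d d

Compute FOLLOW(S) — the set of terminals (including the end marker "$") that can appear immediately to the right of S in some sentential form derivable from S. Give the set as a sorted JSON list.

FIRST iteration:
pass 1:
  A via A→a: +{a}
  A via A→b d: +{b}
  B via B→a S: +{a}
  B via B→d d: +{d}
  S via S→a A: +{a}
  S via S→c B: +{c}
  S via S→d: +{d}
  S: {a,c,d}  A: {a,b}  B: {a,d}
pass 2: — fixpoint
  S: {a,c,d}  A: {a,b}  B: {a,d}

FOLLOW sets:
FOLLOW(S) := {$}
pass 1:
  S→S b b: FOLLOW(S) ⊇ FIRST(b) = {b}; new: +{b}
  S→a A: FOLLOW(A) ⊇ FOLLOW(S) ⊇ {$,b}; new: +{$,b}
  S→c B: FOLLOW(B) ⊇ FOLLOW(S) ⊇ {$,b}; new: +{$,b}
  FOLLOW(S)={$,b}  FOLLOW(A)={$,b}  FOLLOW(B)={$,b}
pass 2: (stable)
  FOLLOW(S)={$,b}  FOLLOW(A)={$,b}  FOLLOW(B)={$,b}

FOLLOW(S) = ["$", "b"]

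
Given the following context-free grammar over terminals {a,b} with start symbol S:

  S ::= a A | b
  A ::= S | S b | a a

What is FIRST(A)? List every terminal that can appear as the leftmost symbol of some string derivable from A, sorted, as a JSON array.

Compute FIRST by fixpoint:
[1]
  A via A→a a: +{a}
  S via S→a A: +{a}
  S via S→b: +{b}
  FIRST(S)={a,b}  FIRST(A)={a}
[2]
  A via A→S: +{b}
  FIRST(S)={a,b}  FIRST(A)={a,b}
[3] — fixpoint
  FIRST(S)={a,b}  FIRST(A)={a,b}

FIRST(A) = ["a", "b"]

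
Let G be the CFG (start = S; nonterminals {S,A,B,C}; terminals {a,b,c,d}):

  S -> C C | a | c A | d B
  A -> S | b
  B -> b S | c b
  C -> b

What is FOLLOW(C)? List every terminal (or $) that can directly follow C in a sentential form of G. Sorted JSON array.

FIRST iteration:
round 1:
  A via A→b: +{b}
  B via B→b S: +{b}
  B via B→c b: +{c}
  C via C→b: +{b}
  S via S→C C: +{b}
  S via S→a: +{a}
  S via S→c A: +{c}
  S via S→d B: +{d}
  S: {a,b,c,d}  A: {b}  B: {b,c}  C: {b}
round 2:
  A via A→S: +{a,c,d}
  S: {a,b,c,d}  A: {a,b,c,d}  B: {b,c}  C: {b}
round 3: (stable)
  S: {a,b,c,d}  A: {a,b,c,d}  B: {b,c}  C: {b}

Compute FOLLOW by fixpoint:
seed FOLLOW(S) with $
iter 1:
  S→C C: FOLLOW(C) ⊇ FIRST(C) = {b}; new: +{b}
  S→C C: FOLLOW(C) ⊇ FOLLOW(S) ⊇ {$}; new: +{$}
  S→c A: FOLLOW(A) ⊇ FOLLOW(S) ⊇ {$}; new: +{$}
  S→d B: FOLLOW(B) ⊇ FOLLOW(S) ⊇ {$}; new: +{$}
  S: {$}  A: {$}  B: {$}  C: {$,b}
iter 2: done
  S: {$}  A: {$}  B: {$}  C: {$,b}

FOLLOW(C) = ["$", "b"]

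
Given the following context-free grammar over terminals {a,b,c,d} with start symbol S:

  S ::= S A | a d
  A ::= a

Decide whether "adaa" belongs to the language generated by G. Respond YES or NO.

CNF form of G:
  S -> S A | T0 T1
  A -> a
  T0 -> a
  T1 -> d

CYK table (by increasing span):
  cell(0,0) a: {A,T0}  orig:{A}
  cell(1,1) d: {T1}  orig:{}
  cell(2,2) a: {A,T0}  orig:{A}
  cell(3,3) a: {A,T0}  orig:{A}
  cell(0,1) ad: {S}
  cell(1,2) da: ∅
  cell(2,3) aa: ∅
  cell(0,2) ada: {S}
  cell(1,3) daa: ∅
  cell(0,3) adaa: {S}

S ∈ T[0,3] ⇒ YES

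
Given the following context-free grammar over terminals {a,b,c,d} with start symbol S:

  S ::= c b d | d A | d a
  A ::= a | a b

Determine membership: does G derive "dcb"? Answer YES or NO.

CNF form of G:
  S -> T2 X4 | T3 A | T3 T0
  A -> T0 T1 | a
  T0 -> a
  T1 -> b
  T2 -> c
  T3 -> d
  X4 -> T1 T3

CYK table (by increasing span):
  T[0,0] 'd' = {T3}  orig:{}
  T[1,1] 'c' = {T2}  orig:{}
  T[2,2] 'b' = {T1}  orig:{}
  T[0,1] 'dc' = ∅
  T[1,2] 'cb' = ∅
  T[0,2] 'dcb' = ∅

S ∉ T[0,2] ⇒ NO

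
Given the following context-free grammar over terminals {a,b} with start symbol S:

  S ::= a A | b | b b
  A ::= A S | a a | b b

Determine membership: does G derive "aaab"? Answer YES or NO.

Convert to CNF:
  S -> T0 A | T1 T1 | b
  A -> A S | T0 T0 | T1 T1
  T0 -> a
  T1 -> b

CYK table (by increasing span):
  T[0,0] 'a' = {T0}  orig:{}
  T[1,1] 'a' = {T0}  orig:{}
  T[2,2] 'a' = {T0}  orig:{}
  T[3,3] 'b' = {S,T1}  orig:{S}
  T[0,1] 'aa' = {A}
  T[1,2] 'aa' = {A}
  T[2,3] 'ab' = ∅
  T[0,2] 'aaa' = {S}
  T[1,3] 'aab' = {A}
  T[0,3] 'aaab' = {S}

S ∈ T[0,3] ⇒ YES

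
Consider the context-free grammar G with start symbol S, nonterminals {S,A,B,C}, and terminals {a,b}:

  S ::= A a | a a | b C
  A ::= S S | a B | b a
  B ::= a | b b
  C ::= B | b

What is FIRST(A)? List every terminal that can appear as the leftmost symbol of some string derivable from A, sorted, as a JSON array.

FIRST iteration:
round 1:
  A via A→a B: +{a}
  A via A→b a: +{b}
  B via B→a: +{a}
  B via B→b b: +{b}
  C via C→B: +{a,b}
  S via S→A a: +{a,b}
  FIRST(S)={a,b}  FIRST(A)={a,b}  FIRST(B)={a,b}  FIRST(C)={a,b}
round 2: (no change)
  FIRST(S)={a,b}  FIRST(A)={a,b}  FIRST(B)={a,b}  FIRST(C)={a,b}

FIRST(A) = ["a", "b"]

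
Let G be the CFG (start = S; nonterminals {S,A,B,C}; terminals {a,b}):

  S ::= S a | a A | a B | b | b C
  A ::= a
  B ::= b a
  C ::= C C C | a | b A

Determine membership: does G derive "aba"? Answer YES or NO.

CNF form of G:
  S -> S T1 | T0 C | T1 A | T1 B | b
  A -> a
  B -> T0 T1
  C -> C X2 | T0 A | a
  T0 -> b
  T1 -> a
  X2 -> C C

CYK table (by increasing span):
  cell(0,0) a: {A,C,T1}  orig:{A,C}
  cell(1,1) b: {S,T0}  orig:{S}
  cell(2,2) a: {A,C,T1}  orig:{A,C}
  cell(0,1) ab: ∅
  cell(1,2) ba: {B,C,S}
  cell(0,2) aba: {S,X2}  orig:{S}

S ∈ T[0,2] ⇒ YES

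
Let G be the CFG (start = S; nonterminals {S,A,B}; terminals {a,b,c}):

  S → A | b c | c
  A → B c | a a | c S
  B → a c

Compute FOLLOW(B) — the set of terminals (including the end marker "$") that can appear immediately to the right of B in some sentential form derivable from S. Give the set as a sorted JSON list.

FIRST iteration:
round 1:
  A via A→a a: +{a}
  A via A→c S: +{c}
  B via B→a c: +{a}
  S via S→A: +{a,c}
  S via S→b c: +{b}
  FIRST[S]={a,b,c}  FIRST[A]={a,c}  FIRST[B]={a}
round 2: (stable)
  FIRST[S]={a,b,c}  FIRST[A]={a,c}  FIRST[B]={a}

FOLLOW iteration:
FOLLOW(S) := {$}
[1]
  A→B c: FOLLOW(B) ⊇ FIRST(c) = {c}; new: +{c}
  S→A: FOLLOW(A) ⊇ FOLLOW(S) ⊇ {$}; new: +{$}
  FOLLOW[S]={$}  FOLLOW[A]={$}  FOLLOW[B]={c}
[2] (no change)
  FOLLOW[S]={$}  FOLLOW[A]={$}  FOLLOW[B]={c}

FOLLOW(B) = ["c"]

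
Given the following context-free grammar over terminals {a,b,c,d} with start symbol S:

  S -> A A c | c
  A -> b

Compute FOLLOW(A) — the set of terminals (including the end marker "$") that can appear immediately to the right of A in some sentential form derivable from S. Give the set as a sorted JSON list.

FIRST iteration:
iter 1:
  A via A→b: +{b}
  S via S→A A c: +{b}
  S via S→c: +{c}
  FIRST(S)={b,c}  FIRST(A)={b}
iter 2: done
  FIRST(S)={b,c}  FIRST(A)={b}

FOLLOW sets:
initialize: $ ∈ FOLLOW(S)
pass 1:
  S→A A c: FOLLOW(A) ⊇ FIRST(A) = {b}; new: +{b}
  S→A A c: FOLLOW(A) ⊇ FIRST(c) = {c}; new: +{c}
  FOLLOW(S)={$}  FOLLOW(A)={b,c}
pass 2: — fixpoint
  FOLLOW(S)={$}  FOLLOW(A)={b,c}

FOLLOW(A) = ["b", "c"]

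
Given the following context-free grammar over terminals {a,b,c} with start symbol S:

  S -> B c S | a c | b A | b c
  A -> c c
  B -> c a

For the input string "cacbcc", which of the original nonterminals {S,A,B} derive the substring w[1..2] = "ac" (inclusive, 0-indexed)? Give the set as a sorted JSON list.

Convert to CNF:
  S -> B X3 | T1 T0 | T2 A | T2 T0
  A -> T0 T0
  B -> T0 T1
  T0 -> c
  T1 -> a
  T2 -> b
  X3 -> T0 S

CYK fill (cells [i..j] with 1 ≤ i ≤ j ≤ 2 only):
  cell(1,1) a: {T1}  orig:{}
  cell(2,2) c: {T0}  orig:{}
  cell(1,2) ac: {S}

Original NTs in T[1,2] deriving "ac": ["S"]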